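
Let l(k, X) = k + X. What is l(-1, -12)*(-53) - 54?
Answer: 635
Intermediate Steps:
l(k, X) = X + k
l(-1, -12)*(-53) - 54 = (-12 - 1)*(-53) - 54 = -13*(-53) - 54 = 689 - 54 = 635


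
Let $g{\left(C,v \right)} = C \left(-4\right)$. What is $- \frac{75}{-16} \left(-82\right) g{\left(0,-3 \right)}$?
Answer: $0$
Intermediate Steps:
$g{\left(C,v \right)} = - 4 C$
$- \frac{75}{-16} \left(-82\right) g{\left(0,-3 \right)} = - \frac{75}{-16} \left(-82\right) \left(\left(-4\right) 0\right) = \left(-75\right) \left(- \frac{1}{16}\right) \left(-82\right) 0 = \frac{75}{16} \left(-82\right) 0 = \left(- \frac{3075}{8}\right) 0 = 0$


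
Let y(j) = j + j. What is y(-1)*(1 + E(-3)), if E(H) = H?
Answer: 4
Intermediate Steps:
y(j) = 2*j
y(-1)*(1 + E(-3)) = (2*(-1))*(1 - 3) = -2*(-2) = 4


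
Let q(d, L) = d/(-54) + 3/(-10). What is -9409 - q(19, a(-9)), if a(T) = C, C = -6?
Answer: -1270127/135 ≈ -9408.3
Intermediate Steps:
a(T) = -6
q(d, L) = -3/10 - d/54 (q(d, L) = d*(-1/54) + 3*(-1/10) = -d/54 - 3/10 = -3/10 - d/54)
-9409 - q(19, a(-9)) = -9409 - (-3/10 - 1/54*19) = -9409 - (-3/10 - 19/54) = -9409 - 1*(-88/135) = -9409 + 88/135 = -1270127/135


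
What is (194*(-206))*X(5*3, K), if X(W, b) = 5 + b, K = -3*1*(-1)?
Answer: -319712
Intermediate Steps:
K = 3 (K = -3*(-1) = 3)
(194*(-206))*X(5*3, K) = (194*(-206))*(5 + 3) = -39964*8 = -319712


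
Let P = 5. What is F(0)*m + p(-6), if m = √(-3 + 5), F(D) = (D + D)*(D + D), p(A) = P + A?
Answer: -1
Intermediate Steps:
p(A) = 5 + A
F(D) = 4*D² (F(D) = (2*D)*(2*D) = 4*D²)
m = √2 ≈ 1.4142
F(0)*m + p(-6) = (4*0²)*√2 + (5 - 6) = (4*0)*√2 - 1 = 0*√2 - 1 = 0 - 1 = -1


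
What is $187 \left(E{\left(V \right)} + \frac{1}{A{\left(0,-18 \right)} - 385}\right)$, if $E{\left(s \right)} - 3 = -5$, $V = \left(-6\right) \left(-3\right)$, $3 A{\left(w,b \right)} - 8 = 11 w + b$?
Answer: $- \frac{436271}{1165} \approx -374.48$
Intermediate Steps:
$A{\left(w,b \right)} = \frac{8}{3} + \frac{b}{3} + \frac{11 w}{3}$ ($A{\left(w,b \right)} = \frac{8}{3} + \frac{11 w + b}{3} = \frac{8}{3} + \frac{b + 11 w}{3} = \frac{8}{3} + \left(\frac{b}{3} + \frac{11 w}{3}\right) = \frac{8}{3} + \frac{b}{3} + \frac{11 w}{3}$)
$V = 18$
$E{\left(s \right)} = -2$ ($E{\left(s \right)} = 3 - 5 = -2$)
$187 \left(E{\left(V \right)} + \frac{1}{A{\left(0,-18 \right)} - 385}\right) = 187 \left(-2 + \frac{1}{\left(\frac{8}{3} + \frac{1}{3} \left(-18\right) + \frac{11}{3} \cdot 0\right) - 385}\right) = 187 \left(-2 + \frac{1}{\left(\frac{8}{3} - 6 + 0\right) - 385}\right) = 187 \left(-2 + \frac{1}{- \frac{10}{3} - 385}\right) = 187 \left(-2 + \frac{1}{- \frac{1165}{3}}\right) = 187 \left(-2 - \frac{3}{1165}\right) = 187 \left(- \frac{2333}{1165}\right) = - \frac{436271}{1165}$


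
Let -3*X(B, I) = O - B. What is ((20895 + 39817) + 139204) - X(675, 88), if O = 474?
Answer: 199849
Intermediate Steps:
X(B, I) = -158 + B/3 (X(B, I) = -(474 - B)/3 = -158 + B/3)
((20895 + 39817) + 139204) - X(675, 88) = ((20895 + 39817) + 139204) - (-158 + (1/3)*675) = (60712 + 139204) - (-158 + 225) = 199916 - 1*67 = 199916 - 67 = 199849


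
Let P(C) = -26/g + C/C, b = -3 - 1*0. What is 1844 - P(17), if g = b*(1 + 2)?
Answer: 16561/9 ≈ 1840.1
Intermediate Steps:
b = -3 (b = -3 + 0 = -3)
g = -9 (g = -3*(1 + 2) = -3*3 = -9)
P(C) = 35/9 (P(C) = -26/(-9) + C/C = -26*(-1/9) + 1 = 26/9 + 1 = 35/9)
1844 - P(17) = 1844 - 1*35/9 = 1844 - 35/9 = 16561/9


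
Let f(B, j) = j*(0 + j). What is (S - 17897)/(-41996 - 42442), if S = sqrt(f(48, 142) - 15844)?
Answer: 17897/84438 - 2*sqrt(30)/14073 ≈ 0.21118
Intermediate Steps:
f(B, j) = j**2 (f(B, j) = j*j = j**2)
S = 12*sqrt(30) (S = sqrt(142**2 - 15844) = sqrt(20164 - 15844) = sqrt(4320) = 12*sqrt(30) ≈ 65.727)
(S - 17897)/(-41996 - 42442) = (12*sqrt(30) - 17897)/(-41996 - 42442) = (-17897 + 12*sqrt(30))/(-84438) = (-17897 + 12*sqrt(30))*(-1/84438) = 17897/84438 - 2*sqrt(30)/14073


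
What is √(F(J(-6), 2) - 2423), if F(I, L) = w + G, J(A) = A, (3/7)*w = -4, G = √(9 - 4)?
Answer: √(-21891 + 9*√5)/3 ≈ 49.296*I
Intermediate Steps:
G = √5 ≈ 2.2361
w = -28/3 (w = (7/3)*(-4) = -28/3 ≈ -9.3333)
F(I, L) = -28/3 + √5
√(F(J(-6), 2) - 2423) = √((-28/3 + √5) - 2423) = √(-7297/3 + √5)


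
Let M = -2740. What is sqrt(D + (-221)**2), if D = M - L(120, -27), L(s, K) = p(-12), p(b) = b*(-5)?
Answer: sqrt(46041) ≈ 214.57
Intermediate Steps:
p(b) = -5*b
L(s, K) = 60 (L(s, K) = -5*(-12) = 60)
D = -2800 (D = -2740 - 1*60 = -2740 - 60 = -2800)
sqrt(D + (-221)**2) = sqrt(-2800 + (-221)**2) = sqrt(-2800 + 48841) = sqrt(46041)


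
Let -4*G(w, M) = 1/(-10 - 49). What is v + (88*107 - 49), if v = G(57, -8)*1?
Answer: 2210613/236 ≈ 9367.0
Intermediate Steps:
G(w, M) = 1/236 (G(w, M) = -1/(4*(-10 - 49)) = -¼/(-59) = -¼*(-1/59) = 1/236)
v = 1/236 (v = (1/236)*1 = 1/236 ≈ 0.0042373)
v + (88*107 - 49) = 1/236 + (88*107 - 49) = 1/236 + (9416 - 49) = 1/236 + 9367 = 2210613/236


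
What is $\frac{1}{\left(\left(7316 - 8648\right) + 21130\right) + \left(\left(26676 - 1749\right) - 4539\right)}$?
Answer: $\frac{1}{40186} \approx 2.4884 \cdot 10^{-5}$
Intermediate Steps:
$\frac{1}{\left(\left(7316 - 8648\right) + 21130\right) + \left(\left(26676 - 1749\right) - 4539\right)} = \frac{1}{\left(-1332 + 21130\right) + \left(\left(26676 + \left(-2667 + 918\right)\right) - 4539\right)} = \frac{1}{19798 + \left(\left(26676 - 1749\right) - 4539\right)} = \frac{1}{19798 + \left(24927 - 4539\right)} = \frac{1}{19798 + 20388} = \frac{1}{40186}$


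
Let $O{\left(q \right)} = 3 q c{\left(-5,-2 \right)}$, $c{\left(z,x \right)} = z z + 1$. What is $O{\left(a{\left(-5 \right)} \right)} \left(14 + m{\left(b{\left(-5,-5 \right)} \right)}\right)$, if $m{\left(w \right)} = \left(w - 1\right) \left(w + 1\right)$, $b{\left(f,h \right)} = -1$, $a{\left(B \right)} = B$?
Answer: $-5460$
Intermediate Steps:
$c{\left(z,x \right)} = 1 + z^{2}$ ($c{\left(z,x \right)} = z^{2} + 1 = 1 + z^{2}$)
$O{\left(q \right)} = 78 q$ ($O{\left(q \right)} = 3 q \left(1 + \left(-5\right)^{2}\right) = 3 q \left(1 + 25\right) = 3 q 26 = 78 q$)
$m{\left(w \right)} = \left(1 + w\right) \left(-1 + w\right)$ ($m{\left(w \right)} = \left(-1 + w\right) \left(1 + w\right) = \left(1 + w\right) \left(-1 + w\right)$)
$O{\left(a{\left(-5 \right)} \right)} \left(14 + m{\left(b{\left(-5,-5 \right)} \right)}\right) = 78 \left(-5\right) \left(14 - \left(1 - \left(-1\right)^{2}\right)\right) = - 390 \left(14 + \left(-1 + 1\right)\right) = - 390 \left(14 + 0\right) = \left(-390\right) 14 = -5460$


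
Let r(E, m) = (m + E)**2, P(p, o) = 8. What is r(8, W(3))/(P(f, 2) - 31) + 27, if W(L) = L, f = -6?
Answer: 500/23 ≈ 21.739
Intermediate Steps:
r(E, m) = (E + m)**2
r(8, W(3))/(P(f, 2) - 31) + 27 = (8 + 3)**2/(8 - 31) + 27 = 11**2/(-23) + 27 = 121*(-1/23) + 27 = -121/23 + 27 = 500/23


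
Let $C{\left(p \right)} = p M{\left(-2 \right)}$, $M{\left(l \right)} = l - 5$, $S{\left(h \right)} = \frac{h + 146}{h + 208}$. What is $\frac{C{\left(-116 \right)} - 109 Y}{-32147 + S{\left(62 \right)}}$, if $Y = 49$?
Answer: $\frac{87345}{619963} \approx 0.14089$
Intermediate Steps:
$S{\left(h \right)} = \frac{146 + h}{208 + h}$
$M{\left(l \right)} = -5 + l$
$C{\left(p \right)} = - 7 p$ ($C{\left(p \right)} = p \left(-5 - 2\right) = p \left(-7\right) = - 7 p$)
$\frac{C{\left(-116 \right)} - 109 Y}{-32147 + S{\left(62 \right)}} = \frac{\left(-7\right) \left(-116\right) - 5341}{-32147 + \frac{146 + 62}{208 + 62}} = \frac{812 - 5341}{-32147 + \frac{1}{270} \cdot 208} = - \frac{4529}{-32147 + \frac{1}{270} \cdot 208} = - \frac{4529}{-32147 + \frac{104}{135}} = - \frac{4529}{- \frac{4339741}{135}} = \left(-4529\right) \left(- \frac{135}{4339741}\right) = \frac{87345}{619963}$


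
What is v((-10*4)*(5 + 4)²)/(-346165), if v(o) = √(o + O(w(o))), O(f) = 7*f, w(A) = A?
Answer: -72*I*√5/346165 ≈ -0.00046509*I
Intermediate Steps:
v(o) = 2*√2*√o (v(o) = √(o + 7*o) = √(8*o) = 2*√2*√o)
v((-10*4)*(5 + 4)²)/(-346165) = (2*√2*√((-10*4)*(5 + 4)²))/(-346165) = (2*√2*√(-40*9²))*(-1/346165) = (2*√2*√(-40*81))*(-1/346165) = (2*√2*√(-3240))*(-1/346165) = (2*√2*(18*I*√10))*(-1/346165) = (72*I*√5)*(-1/346165) = -72*I*√5/346165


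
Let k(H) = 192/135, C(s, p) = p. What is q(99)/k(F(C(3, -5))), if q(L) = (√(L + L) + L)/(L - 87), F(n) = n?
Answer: 1485/256 + 45*√22/256 ≈ 6.6253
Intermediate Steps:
k(H) = 64/45 (k(H) = 192*(1/135) = 64/45)
q(L) = (L + √2*√L)/(-87 + L) (q(L) = (√(2*L) + L)/(-87 + L) = (√2*√L + L)/(-87 + L) = (L + √2*√L)/(-87 + L))
q(99)/k(F(C(3, -5))) = ((99 + √2*√99)/(-87 + 99))/(64/45) = ((99 + √2*(3*√11))/12)*(45/64) = ((99 + 3*√22)/12)*(45/64) = (33/4 + √22/4)*(45/64) = 1485/256 + 45*√22/256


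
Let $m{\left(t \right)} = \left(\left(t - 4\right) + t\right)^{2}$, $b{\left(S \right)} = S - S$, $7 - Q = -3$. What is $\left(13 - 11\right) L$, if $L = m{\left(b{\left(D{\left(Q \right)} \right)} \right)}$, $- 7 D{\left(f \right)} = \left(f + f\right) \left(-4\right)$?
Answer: $32$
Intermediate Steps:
$Q = 10$ ($Q = 7 - -3 = 7 + 3 = 10$)
$D{\left(f \right)} = \frac{8 f}{7}$ ($D{\left(f \right)} = - \frac{\left(f + f\right) \left(-4\right)}{7} = - \frac{2 f \left(-4\right)}{7} = - \frac{\left(-8\right) f}{7} = \frac{8 f}{7}$)
$b{\left(S \right)} = 0$
$m{\left(t \right)} = \left(-4 + 2 t\right)^{2}$ ($m{\left(t \right)} = \left(\left(t - 4\right) + t\right)^{2} = \left(\left(-4 + t\right) + t\right)^{2} = \left(-4 + 2 t\right)^{2}$)
$L = 16$ ($L = 4 \left(-2 + 0\right)^{2} = 4 \left(-2\right)^{2} = 4 \cdot 4 = 16$)
$\left(13 - 11\right) L = \left(13 - 11\right) 16 = 2 \cdot 16 = 32$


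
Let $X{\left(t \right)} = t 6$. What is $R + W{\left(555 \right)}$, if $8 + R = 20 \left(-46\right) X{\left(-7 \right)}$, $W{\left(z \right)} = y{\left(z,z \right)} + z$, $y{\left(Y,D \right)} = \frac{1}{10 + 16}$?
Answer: $\frac{1018863}{26} \approx 39187.0$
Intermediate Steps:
$y{\left(Y,D \right)} = \frac{1}{26}$
$X{\left(t \right)} = 6 t$
$W{\left(z \right)} = \frac{1}{26} + z$
$R = 38632$ ($R = -8 + 20 \left(-46\right) 6 \left(-7\right) = -8 - -38640 = -8 + 38640 = 38632$)
$R + W{\left(555 \right)} = 38632 + \left(\frac{1}{26} + 555\right) = 38632 + \frac{14431}{26} = \frac{1018863}{26}$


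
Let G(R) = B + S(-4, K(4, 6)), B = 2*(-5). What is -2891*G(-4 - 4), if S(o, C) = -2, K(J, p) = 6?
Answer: 34692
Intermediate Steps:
B = -10
G(R) = -12 (G(R) = -10 - 2 = -12)
-2891*G(-4 - 4) = -2891*(-12) = 34692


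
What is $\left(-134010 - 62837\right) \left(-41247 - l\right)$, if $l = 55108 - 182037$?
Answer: $-16866244654$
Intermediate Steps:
$l = -126929$ ($l = 55108 - 182037 = -126929$)
$\left(-134010 - 62837\right) \left(-41247 - l\right) = \left(-134010 - 62837\right) \left(-41247 - -126929\right) = - 196847 \left(-41247 + 126929\right) = \left(-196847\right) 85682 = -16866244654$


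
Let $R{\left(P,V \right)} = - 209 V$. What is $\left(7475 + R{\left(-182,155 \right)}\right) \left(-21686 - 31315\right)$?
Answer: $1320784920$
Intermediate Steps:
$\left(7475 + R{\left(-182,155 \right)}\right) \left(-21686 - 31315\right) = \left(7475 - 32395\right) \left(-21686 - 31315\right) = \left(7475 - 32395\right) \left(-53001\right) = \left(-24920\right) \left(-53001\right) = 1320784920$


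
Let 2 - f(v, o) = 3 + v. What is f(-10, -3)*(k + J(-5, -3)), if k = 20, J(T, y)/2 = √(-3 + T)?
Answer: 180 + 36*I*√2 ≈ 180.0 + 50.912*I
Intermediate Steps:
J(T, y) = 2*√(-3 + T)
f(v, o) = -1 - v (f(v, o) = 2 - (3 + v) = 2 + (-3 - v) = -1 - v)
f(-10, -3)*(k + J(-5, -3)) = (-1 - 1*(-10))*(20 + 2*√(-3 - 5)) = (-1 + 10)*(20 + 2*√(-8)) = 9*(20 + 2*(2*I*√2)) = 9*(20 + 4*I*√2) = 180 + 36*I*√2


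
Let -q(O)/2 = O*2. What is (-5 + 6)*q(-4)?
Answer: 16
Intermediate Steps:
q(O) = -4*O (q(O) = -2*O*2 = -4*O)
(-5 + 6)*q(-4) = (-5 + 6)*(-4*(-4)) = 1*16 = 16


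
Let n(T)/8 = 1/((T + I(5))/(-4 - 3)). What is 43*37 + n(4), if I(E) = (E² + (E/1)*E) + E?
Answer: 93813/59 ≈ 1590.1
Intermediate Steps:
I(E) = E + 2*E² (I(E) = (E² + (E*1)*E) + E = (E² + E*E) + E = (E² + E²) + E = 2*E² + E = E + 2*E²)
n(T) = 8/(-55/7 - T/7) (n(T) = 8/(((T + 5*(1 + 2*5))/(-4 - 3))) = 8/(((T + 5*(1 + 10))/(-7))) = 8/(((T + 5*11)*(-⅐))) = 8/(((T + 55)*(-⅐))) = 8/(((55 + T)*(-⅐))) = 8/(-55/7 - T/7))
43*37 + n(4) = 43*37 - 56/(55 + 4) = 1591 - 56/59 = 93813/59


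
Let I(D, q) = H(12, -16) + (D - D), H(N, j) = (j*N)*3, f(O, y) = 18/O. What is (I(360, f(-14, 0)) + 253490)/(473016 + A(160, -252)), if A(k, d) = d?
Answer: 126457/236382 ≈ 0.53497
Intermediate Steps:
H(N, j) = 3*N*j (H(N, j) = (N*j)*3 = 3*N*j)
I(D, q) = -576 (I(D, q) = 3*12*(-16) + (D - D) = -576 + 0 = -576)
(I(360, f(-14, 0)) + 253490)/(473016 + A(160, -252)) = (-576 + 253490)/(473016 - 252) = 252914/472764 = 252914*(1/472764) = 126457/236382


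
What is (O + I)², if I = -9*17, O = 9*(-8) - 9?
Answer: 54756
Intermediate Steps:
O = -81 (O = -72 - 9 = -81)
I = -153
(O + I)² = (-81 - 153)² = (-234)² = 54756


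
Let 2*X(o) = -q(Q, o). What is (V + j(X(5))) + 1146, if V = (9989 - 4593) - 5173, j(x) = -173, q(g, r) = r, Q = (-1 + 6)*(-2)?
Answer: 1196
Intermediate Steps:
Q = -10 (Q = 5*(-2) = -10)
X(o) = -o/2 (X(o) = (-o)/2 = -o/2)
V = 223 (V = 5396 - 5173 = 223)
(V + j(X(5))) + 1146 = (223 - 173) + 1146 = 50 + 1146 = 1196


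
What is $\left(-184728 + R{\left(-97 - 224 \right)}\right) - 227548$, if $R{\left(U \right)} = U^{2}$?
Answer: $-309235$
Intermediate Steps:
$\left(-184728 + R{\left(-97 - 224 \right)}\right) - 227548 = \left(-184728 + \left(-97 - 224\right)^{2}\right) - 227548 = \left(-184728 + \left(-321\right)^{2}\right) - 227548 = \left(-184728 + 103041\right) - 227548 = -81687 - 227548 = -309235$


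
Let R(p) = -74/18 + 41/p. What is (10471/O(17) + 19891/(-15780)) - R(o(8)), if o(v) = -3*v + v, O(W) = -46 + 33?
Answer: -1969463261/2461680 ≈ -800.05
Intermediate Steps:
O(W) = -13
o(v) = -2*v
R(p) = -37/9 + 41/p (R(p) = -74*1/18 + 41/p = -37/9 + 41/p)
(10471/O(17) + 19891/(-15780)) - R(o(8)) = (10471/(-13) + 19891/(-15780)) - (-37/9 + 41/((-2*8))) = (10471*(-1/13) + 19891*(-1/15780)) - (-37/9 + 41/(-16)) = (-10471/13 - 19891/15780) - (-37/9 + 41*(-1/16)) = -165490963/205140 - (-37/9 - 41/16) = -165490963/205140 - 1*(-961/144) = -165490963/205140 + 961/144 = -1969463261/2461680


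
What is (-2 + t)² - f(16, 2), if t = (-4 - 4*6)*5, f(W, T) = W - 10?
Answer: 20158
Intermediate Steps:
f(W, T) = -10 + W
t = -140 (t = (-4 - 24)*5 = -28*5 = -140)
(-2 + t)² - f(16, 2) = (-2 - 140)² - (-10 + 16) = (-142)² - 1*6 = 20164 - 6 = 20158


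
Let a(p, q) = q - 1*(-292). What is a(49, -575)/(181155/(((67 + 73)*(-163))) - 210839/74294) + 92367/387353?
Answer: 18753762717270977/707696857451915 ≈ 26.500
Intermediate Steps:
a(p, q) = 292 + q (a(p, q) = q + 292 = 292 + q)
a(49, -575)/(181155/(((67 + 73)*(-163))) - 210839/74294) + 92367/387353 = (292 - 575)/(181155/(((67 + 73)*(-163))) - 210839/74294) + 92367/387353 = -283/(181155/((140*(-163))) - 210839*1/74294) + 92367*(1/387353) = -283/(181155/(-22820) - 210839/74294) + 92367/387353 = -283/(181155*(-1/22820) - 210839/74294) + 92367/387353 = -283/(-36231/4564 - 210839/74294) + 92367/387353 = -283/(-1827007555/169538908) + 92367/387353 = -283*(-169538908/1827007555) + 92367/387353 = 47979510964/1827007555 + 92367/387353 = 18753762717270977/707696857451915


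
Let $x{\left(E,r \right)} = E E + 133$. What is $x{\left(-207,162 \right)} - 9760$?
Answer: $33222$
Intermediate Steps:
$x{\left(E,r \right)} = 133 + E^{2}$ ($x{\left(E,r \right)} = E^{2} + 133 = 133 + E^{2}$)
$x{\left(-207,162 \right)} - 9760 = \left(133 + \left(-207\right)^{2}\right) - 9760 = \left(133 + 42849\right) - 9760 = 42982 - 9760 = 33222$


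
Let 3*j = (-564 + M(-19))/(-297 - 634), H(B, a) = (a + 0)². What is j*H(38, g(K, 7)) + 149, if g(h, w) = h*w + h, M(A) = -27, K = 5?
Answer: 453919/931 ≈ 487.56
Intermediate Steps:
g(h, w) = h + h*w
H(B, a) = a²
j = 197/931 (j = ((-564 - 27)/(-297 - 634))/3 = (-591/(-931))/3 = (-591*(-1/931))/3 = (⅓)*(591/931) = 197/931 ≈ 0.21160)
j*H(38, g(K, 7)) + 149 = 197*(5*(1 + 7))²/931 + 149 = 197*(5*8)²/931 + 149 = (197/931)*40² + 149 = (197/931)*1600 + 149 = 315200/931 + 149 = 453919/931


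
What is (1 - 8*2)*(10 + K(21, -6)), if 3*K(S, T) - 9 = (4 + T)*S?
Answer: 15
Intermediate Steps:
K(S, T) = 3 + S*(4 + T)/3 (K(S, T) = 3 + ((4 + T)*S)/3 = 3 + (S*(4 + T))/3 = 3 + S*(4 + T)/3)
(1 - 8*2)*(10 + K(21, -6)) = (1 - 8*2)*(10 + (3 + (4/3)*21 + (⅓)*21*(-6))) = (1 - 16)*(10 + (3 + 28 - 42)) = -15*(10 - 11) = -15*(-1) = 15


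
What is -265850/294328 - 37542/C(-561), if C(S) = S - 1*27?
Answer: 453889249/7211036 ≈ 62.944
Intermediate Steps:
C(S) = -27 + S (C(S) = S - 27 = -27 + S)
-265850/294328 - 37542/C(-561) = -265850/294328 - 37542/(-27 - 561) = -265850*1/294328 - 37542/(-588) = -132925/147164 - 37542*(-1/588) = -132925/147164 + 6257/98 = 453889249/7211036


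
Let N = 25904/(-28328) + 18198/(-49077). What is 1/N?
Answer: -19309073/24816716 ≈ -0.77807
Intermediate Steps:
N = -24816716/19309073 (N = 25904*(-1/28328) + 18198*(-1/49077) = -3238/3541 - 2022/5453 = -24816716/19309073 ≈ -1.2852)
1/N = 1/(-24816716/19309073) = -19309073/24816716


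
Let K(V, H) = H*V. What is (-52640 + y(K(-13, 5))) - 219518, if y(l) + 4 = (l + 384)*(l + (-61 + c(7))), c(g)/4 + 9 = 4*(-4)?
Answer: -344256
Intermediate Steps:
c(g) = -100 (c(g) = -36 + 4*(4*(-4)) = -36 + 4*(-16) = -36 - 64 = -100)
y(l) = -4 + (-161 + l)*(384 + l) (y(l) = -4 + (l + 384)*(l + (-61 - 100)) = -4 + (384 + l)*(l - 161) = -4 + (384 + l)*(-161 + l) = -4 + (-161 + l)*(384 + l))
(-52640 + y(K(-13, 5))) - 219518 = (-52640 + (-61828 + (5*(-13))**2 + 223*(5*(-13)))) - 219518 = (-52640 + (-61828 + (-65)**2 + 223*(-65))) - 219518 = (-52640 + (-61828 + 4225 - 14495)) - 219518 = (-52640 - 72098) - 219518 = -124738 - 219518 = -344256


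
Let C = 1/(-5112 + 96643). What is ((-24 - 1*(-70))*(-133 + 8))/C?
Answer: -526303250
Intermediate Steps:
C = 1/91531 ≈ 1.0925e-5
((-24 - 1*(-70))*(-133 + 8))/C = ((-24 - 1*(-70))*(-133 + 8))/(1/91531) = ((-24 + 70)*(-125))*91531 = (46*(-125))*91531 = -5750*91531 = -526303250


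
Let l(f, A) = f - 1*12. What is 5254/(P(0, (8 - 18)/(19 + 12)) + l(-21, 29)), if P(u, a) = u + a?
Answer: -162874/1033 ≈ -157.67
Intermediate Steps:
l(f, A) = -12 + f (l(f, A) = f - 12 = -12 + f)
P(u, a) = a + u
5254/(P(0, (8 - 18)/(19 + 12)) + l(-21, 29)) = 5254/(((8 - 18)/(19 + 12) + 0) + (-12 - 21)) = 5254/((-10/31 + 0) - 33) = 5254/(-10/31 - 33) = 5254/(-1033/31) = -31/1033*5254 = -162874/1033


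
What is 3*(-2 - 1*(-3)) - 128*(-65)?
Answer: 8323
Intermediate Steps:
3*(-2 - 1*(-3)) - 128*(-65) = 3*(-2 + 3) + 8320 = 3*1 + 8320 = 3 + 8320 = 8323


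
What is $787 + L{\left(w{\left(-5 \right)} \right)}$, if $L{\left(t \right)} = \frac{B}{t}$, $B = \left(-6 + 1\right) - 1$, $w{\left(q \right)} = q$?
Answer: $\frac{3941}{5} \approx 788.2$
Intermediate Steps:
$B = -6$ ($B = -5 - 1 = -6$)
$L{\left(t \right)} = - \frac{6}{t}$
$787 + L{\left(w{\left(-5 \right)} \right)} = 787 - \frac{6}{-5} = 787 - - \frac{6}{5} = 787 + \frac{6}{5} = \frac{3941}{5}$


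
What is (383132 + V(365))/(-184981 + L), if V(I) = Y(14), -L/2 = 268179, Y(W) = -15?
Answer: -383117/721339 ≈ -0.53112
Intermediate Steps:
L = -536358 (L = -2*268179 = -536358)
V(I) = -15
(383132 + V(365))/(-184981 + L) = (383132 - 15)/(-184981 - 536358) = 383117/(-721339) = 383117*(-1/721339) = -383117/721339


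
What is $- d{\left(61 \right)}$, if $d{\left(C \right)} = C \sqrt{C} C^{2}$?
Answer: $- 226981 \sqrt{61} \approx -1.7728 \cdot 10^{6}$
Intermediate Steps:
$d{\left(C \right)} = C^{\frac{7}{2}}$ ($d{\left(C \right)} = C^{\frac{3}{2}} C^{2} = C^{\frac{7}{2}}$)
$- d{\left(61 \right)} = - 61^{\frac{7}{2}} = - 226981 \sqrt{61}$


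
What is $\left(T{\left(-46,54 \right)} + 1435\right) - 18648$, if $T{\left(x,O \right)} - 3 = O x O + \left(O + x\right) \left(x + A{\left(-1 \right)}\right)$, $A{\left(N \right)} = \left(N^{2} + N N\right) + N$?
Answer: $-151706$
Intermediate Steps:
$A{\left(N \right)} = N + 2 N^{2}$ ($A{\left(N \right)} = \left(N^{2} + N^{2}\right) + N = 2 N^{2} + N = N + 2 N^{2}$)
$T{\left(x,O \right)} = 3 + x O^{2} + \left(1 + x\right) \left(O + x\right)$ ($T{\left(x,O \right)} = 3 + \left(O x O + \left(O + x\right) \left(x - \left(1 + 2 \left(-1\right)\right)\right)\right) = 3 + \left(x O^{2} + \left(O + x\right) \left(x - \left(1 - 2\right)\right)\right) = 3 + \left(x O^{2} + \left(O + x\right) \left(x - -1\right)\right) = 3 + \left(x O^{2} + \left(O + x\right) \left(x + 1\right)\right) = 3 + \left(x O^{2} + \left(O + x\right) \left(1 + x\right)\right) = 3 + \left(x O^{2} + \left(1 + x\right) \left(O + x\right)\right) = 3 + x O^{2} + \left(1 + x\right) \left(O + x\right)$)
$\left(T{\left(-46,54 \right)} + 1435\right) - 18648 = \left(\left(3 + 54 - 46 + \left(-46\right)^{2} + 54 \left(-46\right) - 46 \cdot 54^{2}\right) + 1435\right) - 18648 = \left(\left(3 + 54 - 46 + 2116 - 2484 - 134136\right) + 1435\right) - 18648 = \left(-134493 + 1435\right) - 18648 = -133058 - 18648 = -151706$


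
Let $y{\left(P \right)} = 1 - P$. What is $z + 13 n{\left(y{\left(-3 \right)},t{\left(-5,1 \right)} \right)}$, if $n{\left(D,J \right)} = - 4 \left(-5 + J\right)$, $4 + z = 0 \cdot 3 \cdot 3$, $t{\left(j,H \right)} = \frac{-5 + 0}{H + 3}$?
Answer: $321$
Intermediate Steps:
$t{\left(j,H \right)} = - \frac{5}{3 + H}$
$z = -4$ ($z = -4 + 0 \cdot 3 \cdot 3 = -4 + 0 \cdot 3 = -4 + 0 = -4$)
$n{\left(D,J \right)} = 20 - 4 J$
$z + 13 n{\left(y{\left(-3 \right)},t{\left(-5,1 \right)} \right)} = -4 + 13 \left(20 - 4 \left(- \frac{5}{3 + 1}\right)\right) = -4 + 13 \left(20 - 4 \left(- \frac{5}{4}\right)\right) = -4 + 13 \left(20 - 4 \left(\left(-5\right) \frac{1}{4}\right)\right) = -4 + 13 \left(20 - -5\right) = -4 + 13 \left(20 + 5\right) = -4 + 13 \cdot 25 = -4 + 325 = 321$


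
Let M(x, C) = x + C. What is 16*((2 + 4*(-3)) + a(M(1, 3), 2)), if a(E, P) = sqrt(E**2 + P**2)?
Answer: -160 + 32*sqrt(5) ≈ -88.446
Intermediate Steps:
M(x, C) = C + x
16*((2 + 4*(-3)) + a(M(1, 3), 2)) = 16*((2 + 4*(-3)) + sqrt((3 + 1)**2 + 2**2)) = 16*((2 - 12) + sqrt(4**2 + 4)) = 16*(-10 + sqrt(16 + 4)) = 16*(-10 + sqrt(20)) = 16*(-10 + 2*sqrt(5)) = -160 + 32*sqrt(5)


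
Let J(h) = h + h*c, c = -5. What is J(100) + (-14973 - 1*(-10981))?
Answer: -4392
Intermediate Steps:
J(h) = -4*h (J(h) = h + h*(-5) = h - 5*h = -4*h)
J(100) + (-14973 - 1*(-10981)) = -4*100 + (-14973 - 1*(-10981)) = -400 + (-14973 + 10981) = -400 - 3992 = -4392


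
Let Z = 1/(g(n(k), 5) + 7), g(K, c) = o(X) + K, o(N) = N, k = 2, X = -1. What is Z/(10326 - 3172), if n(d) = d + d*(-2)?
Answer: 1/28616 ≈ 3.4945e-5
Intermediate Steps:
n(d) = -d (n(d) = d - 2*d = -d)
g(K, c) = -1 + K
Z = ¼ (Z = 1/((-1 - 1*2) + 7) = 1/((-1 - 2) + 7) = 1/(-3 + 7) = 1/4 = ¼ ≈ 0.25000)
Z/(10326 - 3172) = 1/(4*(10326 - 3172)) = (¼)/7154 = (¼)*(1/7154) = 1/28616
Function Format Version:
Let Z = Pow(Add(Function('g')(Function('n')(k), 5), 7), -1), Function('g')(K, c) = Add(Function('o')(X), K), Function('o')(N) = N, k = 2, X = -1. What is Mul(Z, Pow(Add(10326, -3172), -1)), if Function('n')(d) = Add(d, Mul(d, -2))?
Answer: Rational(1, 28616) ≈ 3.4945e-5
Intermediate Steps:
Function('n')(d) = Mul(-1, d) (Function('n')(d) = Add(d, Mul(-2, d)) = Mul(-1, d))
Function('g')(K, c) = Add(-1, K)
Z = Rational(1, 4) (Z = Pow(Add(Add(-1, Mul(-1, 2)), 7), -1) = Pow(Add(Add(-1, -2), 7), -1) = Pow(Add(-3, 7), -1) = Pow(4, -1) = Rational(1, 4) ≈ 0.25000)
Mul(Z, Pow(Add(10326, -3172), -1)) = Mul(Rational(1, 4), Pow(Add(10326, -3172), -1)) = Mul(Rational(1, 4), Pow(7154, -1)) = Mul(Rational(1, 4), Rational(1, 7154)) = Rational(1, 28616)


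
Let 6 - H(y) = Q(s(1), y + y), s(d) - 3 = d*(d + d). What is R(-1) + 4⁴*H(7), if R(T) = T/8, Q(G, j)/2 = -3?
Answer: 24575/8 ≈ 3071.9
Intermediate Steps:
s(d) = 3 + 2*d² (s(d) = 3 + d*(d + d) = 3 + d*(2*d) = 3 + 2*d²)
Q(G, j) = -6 (Q(G, j) = 2*(-3) = -6)
H(y) = 12 (H(y) = 6 - 1*(-6) = 6 + 6 = 12)
R(T) = T/8 (R(T) = T*(⅛) = T/8)
R(-1) + 4⁴*H(7) = (⅛)*(-1) + 4⁴*12 = -⅛ + 256*12 = -⅛ + 3072 = 24575/8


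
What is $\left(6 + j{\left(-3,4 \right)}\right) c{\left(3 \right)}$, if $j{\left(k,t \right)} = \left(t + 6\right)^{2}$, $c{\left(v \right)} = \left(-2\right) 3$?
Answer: $-636$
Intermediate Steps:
$c{\left(v \right)} = -6$
$j{\left(k,t \right)} = \left(6 + t\right)^{2}$
$\left(6 + j{\left(-3,4 \right)}\right) c{\left(3 \right)} = \left(6 + \left(6 + 4\right)^{2}\right) \left(-6\right) = \left(6 + 10^{2}\right) \left(-6\right) = \left(6 + 100\right) \left(-6\right) = 106 \left(-6\right) = -636$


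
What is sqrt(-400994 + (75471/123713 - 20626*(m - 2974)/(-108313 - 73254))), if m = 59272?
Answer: I*sqrt(199094529510950513925781703)/22462198271 ≈ 628.17*I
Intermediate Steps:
sqrt(-400994 + (75471/123713 - 20626*(m - 2974)/(-108313 - 73254))) = sqrt(-400994 + (75471/123713 - 20626*(59272 - 2974)/(-108313 - 73254))) = sqrt(-400994 + (75471*(1/123713) - 20626/((-181567/56298)))) = sqrt(-400994 + (75471/123713 - 20626/((-181567*1/56298)))) = sqrt(-400994 + (75471/123713 - 20626/(-181567/56298))) = sqrt(-400994 + (75471/123713 - 20626*(-56298/181567))) = sqrt(-400994 + (75471/123713 + 1161202548/181567)) = sqrt(-400994 + 143669553863781/22462198271) = sqrt(-8863537179617593/22462198271) = I*sqrt(199094529510950513925781703)/22462198271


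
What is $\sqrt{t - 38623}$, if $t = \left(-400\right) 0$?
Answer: $i \sqrt{38623} \approx 196.53 i$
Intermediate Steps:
$t = 0$
$\sqrt{t - 38623} = \sqrt{0 - 38623} = \sqrt{-38623} = i \sqrt{38623}$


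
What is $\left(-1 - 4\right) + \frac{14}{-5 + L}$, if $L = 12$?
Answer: $-3$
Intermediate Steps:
$\left(-1 - 4\right) + \frac{14}{-5 + L} = \left(-1 - 4\right) + \frac{14}{-5 + 12} = \left(-1 - 4\right) + \frac{14}{7} = -5 + 14 \cdot \frac{1}{7} = -5 + 2 = -3$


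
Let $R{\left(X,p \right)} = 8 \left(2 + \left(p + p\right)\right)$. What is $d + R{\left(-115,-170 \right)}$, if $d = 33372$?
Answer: $30668$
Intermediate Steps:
$R{\left(X,p \right)} = 16 + 16 p$ ($R{\left(X,p \right)} = 8 \left(2 + 2 p\right) = 16 + 16 p$)
$d + R{\left(-115,-170 \right)} = 33372 + \left(16 + 16 \left(-170\right)\right) = 33372 + \left(16 - 2720\right) = 33372 - 2704 = 30668$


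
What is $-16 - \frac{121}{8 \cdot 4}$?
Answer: $- \frac{633}{32} \approx -19.781$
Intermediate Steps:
$-16 - \frac{121}{8 \cdot 4} = -16 - \frac{121}{32} = - \frac{633}{32}$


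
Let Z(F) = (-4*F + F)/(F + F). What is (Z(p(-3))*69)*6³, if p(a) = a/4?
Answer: -22356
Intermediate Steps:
p(a) = a/4 (p(a) = a*(¼) = a/4)
Z(F) = -3/2 (Z(F) = (-3*F)/((2*F)) = (-3*F)*(1/(2*F)) = -3/2)
(Z(p(-3))*69)*6³ = -3/2*69*6³ = -207/2*216 = -22356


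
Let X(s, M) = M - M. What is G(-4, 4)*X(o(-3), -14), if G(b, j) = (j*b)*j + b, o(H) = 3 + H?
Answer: 0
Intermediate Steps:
X(s, M) = 0
G(b, j) = b + b*j**2 (G(b, j) = (b*j)*j + b = b*j**2 + b = b + b*j**2)
G(-4, 4)*X(o(-3), -14) = -4*(1 + 4**2)*0 = -4*(1 + 16)*0 = -4*17*0 = -68*0 = 0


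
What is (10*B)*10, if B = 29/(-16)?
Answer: -725/4 ≈ -181.25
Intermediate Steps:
B = -29/16 (B = 29*(-1/16) = -29/16 ≈ -1.8125)
(10*B)*10 = (10*(-29/16))*10 = -145/8*10 = -725/4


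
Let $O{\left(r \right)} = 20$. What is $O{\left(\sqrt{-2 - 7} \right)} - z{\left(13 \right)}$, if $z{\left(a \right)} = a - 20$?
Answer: $27$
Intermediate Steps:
$z{\left(a \right)} = -20 + a$
$O{\left(\sqrt{-2 - 7} \right)} - z{\left(13 \right)} = 20 - \left(-20 + 13\right) = 20 - -7 = 20 + 7 = 27$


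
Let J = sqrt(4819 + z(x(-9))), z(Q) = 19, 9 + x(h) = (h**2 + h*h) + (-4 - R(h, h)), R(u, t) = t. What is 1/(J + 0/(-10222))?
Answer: sqrt(4838)/4838 ≈ 0.014377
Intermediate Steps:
x(h) = -13 - h + 2*h**2 (x(h) = -9 + ((h**2 + h*h) + (-4 - h)) = -9 + ((h**2 + h**2) + (-4 - h)) = -9 + (2*h**2 + (-4 - h)) = -9 + (-4 - h + 2*h**2) = -13 - h + 2*h**2)
J = sqrt(4838) (J = sqrt(4819 + 19) = sqrt(4838) ≈ 69.556)
1/(J + 0/(-10222)) = 1/(sqrt(4838) + 0/(-10222)) = 1/(sqrt(4838) + 0*(-1/10222)) = 1/(sqrt(4838) + 0) = 1/(sqrt(4838)) = sqrt(4838)/4838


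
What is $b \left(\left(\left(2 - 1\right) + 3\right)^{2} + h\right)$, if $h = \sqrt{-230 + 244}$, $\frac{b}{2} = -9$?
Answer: $-288 - 18 \sqrt{14} \approx -355.35$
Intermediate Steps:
$b = -18$ ($b = 2 \left(-9\right) = -18$)
$h = \sqrt{14} \approx 3.7417$
$b \left(\left(\left(2 - 1\right) + 3\right)^{2} + h\right) = - 18 \left(\left(\left(2 - 1\right) + 3\right)^{2} + \sqrt{14}\right) = - 18 \left(\left(1 + 3\right)^{2} + \sqrt{14}\right) = - 18 \left(4^{2} + \sqrt{14}\right) = - 18 \left(16 + \sqrt{14}\right) = -288 - 18 \sqrt{14}$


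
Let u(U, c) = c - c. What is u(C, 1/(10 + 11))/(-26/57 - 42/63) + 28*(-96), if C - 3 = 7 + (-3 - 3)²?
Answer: -2688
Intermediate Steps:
C = 46 (C = 3 + (7 + (-3 - 3)²) = 3 + (7 + (-6)²) = 3 + (7 + 36) = 3 + 43 = 46)
u(U, c) = 0
u(C, 1/(10 + 11))/(-26/57 - 42/63) + 28*(-96) = 0/(-26/57 - 42/63) + 28*(-96) = 0/(-26*1/57 - 42*1/63) - 2688 = 0/(-26/57 - ⅔) - 2688 = 0/(-64/57) - 2688 = 0*(-57/64) - 2688 = 0 - 2688 = -2688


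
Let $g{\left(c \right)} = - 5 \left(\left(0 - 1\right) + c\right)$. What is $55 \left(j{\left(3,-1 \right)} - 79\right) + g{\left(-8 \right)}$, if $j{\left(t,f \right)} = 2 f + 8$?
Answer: $-3970$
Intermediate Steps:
$j{\left(t,f \right)} = 8 + 2 f$
$g{\left(c \right)} = 5 - 5 c$ ($g{\left(c \right)} = - 5 \left(\left(0 - 1\right) + c\right) = - 5 \left(-1 + c\right) = 5 - 5 c$)
$55 \left(j{\left(3,-1 \right)} - 79\right) + g{\left(-8 \right)} = 55 \left(\left(8 + 2 \left(-1\right)\right) - 79\right) + \left(5 - -40\right) = 55 \left(\left(8 - 2\right) - 79\right) + \left(5 + 40\right) = 55 \left(6 - 79\right) + 45 = 55 \left(-73\right) + 45 = -4015 + 45 = -3970$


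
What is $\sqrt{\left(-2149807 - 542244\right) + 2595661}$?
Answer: $9 i \sqrt{1190} \approx 310.47 i$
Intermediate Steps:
$\sqrt{\left(-2149807 - 542244\right) + 2595661} = \sqrt{-2692051 + 2595661} = \sqrt{-96390} = 9 i \sqrt{1190}$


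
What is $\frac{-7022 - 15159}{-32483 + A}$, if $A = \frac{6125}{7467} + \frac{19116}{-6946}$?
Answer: $\frac{575217455271}{842428195814} \approx 0.68281$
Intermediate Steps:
$A = - \frac{50097461}{25932891}$ ($A = 6125 \cdot \frac{1}{7467} + 19116 \left(- \frac{1}{6946}\right) = \frac{6125}{7467} - \frac{9558}{3473} = - \frac{50097461}{25932891} \approx -1.9318$)
$\frac{-7022 - 15159}{-32483 + A} = \frac{-7022 - 15159}{-32483 - \frac{50097461}{25932891}} = - \frac{22181}{- \frac{842428195814}{25932891}} = \left(-22181\right) \left(- \frac{25932891}{842428195814}\right) = \frac{575217455271}{842428195814}$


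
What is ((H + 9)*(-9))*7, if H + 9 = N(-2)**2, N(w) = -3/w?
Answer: -567/4 ≈ -141.75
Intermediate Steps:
H = -27/4 (H = -9 + (-3/(-2))**2 = -9 + (-3*(-1/2))**2 = -9 + (3/2)**2 = -9 + 9/4 = -27/4 ≈ -6.7500)
((H + 9)*(-9))*7 = ((-27/4 + 9)*(-9))*7 = ((9/4)*(-9))*7 = -81/4*7 = -567/4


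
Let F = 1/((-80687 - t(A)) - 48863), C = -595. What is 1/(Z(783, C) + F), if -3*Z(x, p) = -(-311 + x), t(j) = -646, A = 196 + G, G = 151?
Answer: 128904/20280895 ≈ 0.0063559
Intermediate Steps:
A = 347 (A = 196 + 151 = 347)
Z(x, p) = -311/3 + x/3 (Z(x, p) = -(-1)*(-311 + x)/3 = -(311 - x)/3 = -311/3 + x/3)
F = -1/128904 (F = 1/((-80687 - 1*(-646)) - 48863) = 1/((-80687 + 646) - 48863) = 1/(-80041 - 48863) = 1/(-128904) = -1/128904 ≈ -7.7577e-6)
1/(Z(783, C) + F) = 1/((-311/3 + (1/3)*783) - 1/128904) = 1/((-311/3 + 261) - 1/128904) = 1/(472/3 - 1/128904) = 1/(20280895/128904) = 128904/20280895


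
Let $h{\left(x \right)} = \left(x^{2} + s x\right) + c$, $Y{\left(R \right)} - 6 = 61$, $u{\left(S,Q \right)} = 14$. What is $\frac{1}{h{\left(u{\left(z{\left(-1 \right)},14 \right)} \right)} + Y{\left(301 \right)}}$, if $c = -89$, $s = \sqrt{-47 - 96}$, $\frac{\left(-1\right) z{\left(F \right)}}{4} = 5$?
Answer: $\frac{87}{29152} - \frac{7 i \sqrt{143}}{29152} \approx 0.0029844 - 0.0028714 i$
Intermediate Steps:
$z{\left(F \right)} = -20$ ($z{\left(F \right)} = \left(-4\right) 5 = -20$)
$s = i \sqrt{143}$ ($s = \sqrt{-143} = i \sqrt{143} \approx 11.958 i$)
$Y{\left(R \right)} = 67$ ($Y{\left(R \right)} = 6 + 61 = 67$)
$h{\left(x \right)} = -89 + x^{2} + i x \sqrt{143}$ ($h{\left(x \right)} = \left(x^{2} + i \sqrt{143} x\right) - 89 = \left(x^{2} + i x \sqrt{143}\right) - 89 = -89 + x^{2} + i x \sqrt{143}$)
$\frac{1}{h{\left(u{\left(z{\left(-1 \right)},14 \right)} \right)} + Y{\left(301 \right)}} = \frac{1}{\left(-89 + 14^{2} + i 14 \sqrt{143}\right) + 67} = \frac{1}{\left(-89 + 196 + 14 i \sqrt{143}\right) + 67} = \frac{1}{\left(107 + 14 i \sqrt{143}\right) + 67} = \frac{1}{174 + 14 i \sqrt{143}}$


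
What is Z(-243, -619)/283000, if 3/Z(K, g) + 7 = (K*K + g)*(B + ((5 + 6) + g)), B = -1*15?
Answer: -3/10301736851000 ≈ -2.9121e-13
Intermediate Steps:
B = -15
Z(K, g) = 3/(-7 + (-4 + g)*(g + K**2)) (Z(K, g) = 3/(-7 + (K*K + g)*(-15 + ((5 + 6) + g))) = 3/(-7 + (K**2 + g)*(-15 + (11 + g))) = 3/(-7 + (g + K**2)*(-4 + g)) = 3/(-7 + (-4 + g)*(g + K**2)))
Z(-243, -619)/283000 = (3/(-7 + (-619)**2 - 4*(-619) - 4*(-243)**2 - 619*(-243)**2))/283000 = (3/(-7 + 383161 + 2476 - 4*59049 - 619*59049))*(1/283000) = (3/(-7 + 383161 + 2476 - 236196 - 36551331))*(1/283000) = (3/(-36401897))*(1/283000) = (3*(-1/36401897))*(1/283000) = -3/36401897*1/283000 = -3/10301736851000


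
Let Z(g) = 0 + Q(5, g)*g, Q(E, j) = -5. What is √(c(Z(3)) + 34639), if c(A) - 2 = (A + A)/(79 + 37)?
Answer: √116531454/58 ≈ 186.12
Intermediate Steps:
Z(g) = -5*g (Z(g) = 0 - 5*g = -5*g)
c(A) = 2 + A/58 (c(A) = 2 + (A + A)/(79 + 37) = 2 + (2*A)/116 = 2 + (2*A)*(1/116) = 2 + A/58)
√(c(Z(3)) + 34639) = √((2 + (-5*3)/58) + 34639) = √((2 + (1/58)*(-15)) + 34639) = √((2 - 15/58) + 34639) = √(101/58 + 34639) = √(2009163/58) = √116531454/58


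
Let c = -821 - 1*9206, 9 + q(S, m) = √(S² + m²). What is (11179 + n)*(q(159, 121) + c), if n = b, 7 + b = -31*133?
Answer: -70743764 + 7049*√39922 ≈ -6.9335e+7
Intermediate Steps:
q(S, m) = -9 + √(S² + m²)
c = -10027 (c = -821 - 9206 = -10027)
b = -4130 (b = -7 - 31*133 = -7 - 4123 = -4130)
n = -4130
(11179 + n)*(q(159, 121) + c) = (11179 - 4130)*((-9 + √(159² + 121²)) - 10027) = 7049*((-9 + √(25281 + 14641)) - 10027) = 7049*((-9 + √39922) - 10027) = 7049*(-10036 + √39922) = -70743764 + 7049*√39922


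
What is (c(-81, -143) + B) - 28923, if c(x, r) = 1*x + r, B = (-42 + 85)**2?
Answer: -27298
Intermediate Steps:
B = 1849 (B = 43**2 = 1849)
c(x, r) = r + x (c(x, r) = x + r = r + x)
(c(-81, -143) + B) - 28923 = ((-143 - 81) + 1849) - 28923 = (-224 + 1849) - 28923 = 1625 - 28923 = -27298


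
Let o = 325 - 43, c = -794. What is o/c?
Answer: -141/397 ≈ -0.35516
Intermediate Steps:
o = 282
o/c = 282/(-794) = 282*(-1/794) = -141/397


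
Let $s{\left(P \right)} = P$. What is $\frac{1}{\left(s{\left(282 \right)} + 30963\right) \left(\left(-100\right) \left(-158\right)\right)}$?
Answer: $\frac{1}{493671000} \approx 2.0256 \cdot 10^{-9}$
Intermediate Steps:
$\frac{1}{\left(s{\left(282 \right)} + 30963\right) \left(\left(-100\right) \left(-158\right)\right)} = \frac{1}{\left(282 + 30963\right) \left(\left(-100\right) \left(-158\right)\right)} = \frac{1}{31245 \cdot 15800} = \frac{1}{31245} \cdot \frac{1}{15800} = \frac{1}{493671000}$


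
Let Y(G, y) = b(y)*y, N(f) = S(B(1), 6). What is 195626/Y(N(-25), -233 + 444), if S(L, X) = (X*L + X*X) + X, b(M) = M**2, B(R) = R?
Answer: 195626/9393931 ≈ 0.020825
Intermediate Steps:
S(L, X) = X + X**2 + L*X (S(L, X) = (L*X + X**2) + X = (X**2 + L*X) + X = X + X**2 + L*X)
N(f) = 48 (N(f) = 6*(1 + 1 + 6) = 6*8 = 48)
Y(G, y) = y**3 (Y(G, y) = y**2*y = y**3)
195626/Y(N(-25), -233 + 444) = 195626/((-233 + 444)**3) = 195626/(211**3) = 195626/9393931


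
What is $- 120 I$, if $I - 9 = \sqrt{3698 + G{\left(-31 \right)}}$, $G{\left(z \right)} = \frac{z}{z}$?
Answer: $-1080 - 360 \sqrt{411} \approx -8378.3$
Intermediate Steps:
$G{\left(z \right)} = 1$
$I = 9 + 3 \sqrt{411}$ ($I = 9 + \sqrt{3698 + 1} = 9 + \sqrt{3699} = 9 + 3 \sqrt{411} \approx 69.819$)
$- 120 I = - 120 \left(9 + 3 \sqrt{411}\right) = - (1080 + 360 \sqrt{411}) = -1080 - 360 \sqrt{411}$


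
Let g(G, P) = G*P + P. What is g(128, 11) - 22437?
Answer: -21018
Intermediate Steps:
g(G, P) = P + G*P
g(128, 11) - 22437 = 11*(1 + 128) - 22437 = 11*129 - 22437 = 1419 - 22437 = -21018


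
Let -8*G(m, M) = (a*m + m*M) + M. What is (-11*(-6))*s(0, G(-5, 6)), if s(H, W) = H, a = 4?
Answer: 0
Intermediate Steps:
G(m, M) = -m/2 - M/8 - M*m/8 (G(m, M) = -((4*m + m*M) + M)/8 = -((4*m + M*m) + M)/8 = -(M + 4*m + M*m)/8 = -m/2 - M/8 - M*m/8)
(-11*(-6))*s(0, G(-5, 6)) = -11*(-6)*0 = 66*0 = 0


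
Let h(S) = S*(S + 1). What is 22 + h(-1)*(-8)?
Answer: 22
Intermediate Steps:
h(S) = S*(1 + S)
22 + h(-1)*(-8) = 22 - (1 - 1)*(-8) = 22 - 1*0*(-8) = 22 + 0*(-8) = 22 + 0 = 22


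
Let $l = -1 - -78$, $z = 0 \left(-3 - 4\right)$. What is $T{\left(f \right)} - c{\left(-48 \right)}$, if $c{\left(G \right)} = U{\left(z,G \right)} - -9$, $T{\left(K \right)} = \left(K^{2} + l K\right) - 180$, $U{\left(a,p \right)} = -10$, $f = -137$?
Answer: $8041$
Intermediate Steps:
$z = 0$ ($z = 0 \left(-7\right) = 0$)
$l = 77$ ($l = -1 + 78 = 77$)
$T{\left(K \right)} = -180 + K^{2} + 77 K$ ($T{\left(K \right)} = \left(K^{2} + 77 K\right) - 180 = -180 + K^{2} + 77 K$)
$c{\left(G \right)} = -1$ ($c{\left(G \right)} = -10 - -9 = -10 + 9 = -1$)
$T{\left(f \right)} - c{\left(-48 \right)} = \left(-180 + \left(-137\right)^{2} + 77 \left(-137\right)\right) - -1 = \left(-180 + 18769 - 10549\right) + 1 = 8040 + 1 = 8041$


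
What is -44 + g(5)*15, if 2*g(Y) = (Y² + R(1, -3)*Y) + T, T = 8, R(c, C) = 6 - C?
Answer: 541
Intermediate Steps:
g(Y) = 4 + Y²/2 + 9*Y/2 (g(Y) = ((Y² + (6 - 1*(-3))*Y) + 8)/2 = ((Y² + (6 + 3)*Y) + 8)/2 = ((Y² + 9*Y) + 8)/2 = (8 + Y² + 9*Y)/2 = 4 + Y²/2 + 9*Y/2)
-44 + g(5)*15 = -44 + (4 + (½)*5² + (9/2)*5)*15 = -44 + (4 + (½)*25 + 45/2)*15 = -44 + (4 + 25/2 + 45/2)*15 = -44 + 39*15 = -44 + 585 = 541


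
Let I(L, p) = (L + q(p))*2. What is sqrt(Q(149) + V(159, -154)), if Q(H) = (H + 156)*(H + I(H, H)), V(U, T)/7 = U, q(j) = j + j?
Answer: 2*sqrt(79807) ≈ 565.00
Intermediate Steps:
q(j) = 2*j
I(L, p) = 2*L + 4*p (I(L, p) = (L + 2*p)*2 = 2*L + 4*p)
V(U, T) = 7*U
Q(H) = 7*H*(156 + H) (Q(H) = (H + 156)*(H + (2*H + 4*H)) = (156 + H)*(H + 6*H) = (156 + H)*(7*H) = 7*H*(156 + H))
sqrt(Q(149) + V(159, -154)) = sqrt(7*149*(156 + 149) + 7*159) = sqrt(7*149*305 + 1113) = sqrt(318115 + 1113) = sqrt(319228) = 2*sqrt(79807)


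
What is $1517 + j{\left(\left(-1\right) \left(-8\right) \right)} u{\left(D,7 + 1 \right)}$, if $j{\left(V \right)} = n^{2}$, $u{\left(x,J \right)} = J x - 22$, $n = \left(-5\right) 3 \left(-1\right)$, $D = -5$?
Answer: $-12433$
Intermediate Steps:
$n = 15$ ($n = \left(-15\right) \left(-1\right) = 15$)
$u{\left(x,J \right)} = -22 + J x$
$j{\left(V \right)} = 225$ ($j{\left(V \right)} = 15^{2} = 225$)
$1517 + j{\left(\left(-1\right) \left(-8\right) \right)} u{\left(D,7 + 1 \right)} = 1517 + 225 \left(-22 + \left(7 + 1\right) \left(-5\right)\right) = 1517 + 225 \left(-22 + 8 \left(-5\right)\right) = 1517 + 225 \left(-22 - 40\right) = 1517 + 225 \left(-62\right) = 1517 - 13950 = -12433$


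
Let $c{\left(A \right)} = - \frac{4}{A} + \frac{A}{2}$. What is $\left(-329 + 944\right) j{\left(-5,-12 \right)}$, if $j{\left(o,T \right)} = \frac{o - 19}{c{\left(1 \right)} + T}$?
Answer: $\frac{29520}{31} \approx 952.26$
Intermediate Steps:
$c{\left(A \right)} = \frac{A}{2} - \frac{4}{A}$ ($c{\left(A \right)} = - \frac{4}{A} + A \frac{1}{2} = - \frac{4}{A} + \frac{A}{2} = \frac{A}{2} - \frac{4}{A}$)
$j{\left(o,T \right)} = \frac{-19 + o}{- \frac{7}{2} + T}$ ($j{\left(o,T \right)} = \frac{o - 19}{\left(\frac{1}{2} \cdot 1 - \frac{4}{1}\right) + T} = \frac{-19 + o}{\left(\frac{1}{2} - 4\right) + T} = \frac{-19 + o}{- \frac{7}{2} + T}$)
$\left(-329 + 944\right) j{\left(-5,-12 \right)} = \left(-329 + 944\right) \frac{2 \left(-19 - 5\right)}{-7 + 2 \left(-12\right)} = 615 \cdot 2 \frac{1}{-7 - 24} \left(-24\right) = 615 \cdot 2 \frac{1}{-31} \left(-24\right) = 615 \cdot 2 \left(- \frac{1}{31}\right) \left(-24\right) = 615 \cdot \frac{48}{31} = \frac{29520}{31}$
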